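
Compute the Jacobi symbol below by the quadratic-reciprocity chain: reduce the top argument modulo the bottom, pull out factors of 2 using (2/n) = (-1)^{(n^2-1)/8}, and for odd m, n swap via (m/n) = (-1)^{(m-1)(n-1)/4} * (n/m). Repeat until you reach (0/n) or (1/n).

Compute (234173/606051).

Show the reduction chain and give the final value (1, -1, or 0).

flip (234173/606051) -> (606051/234173): both odd, 234173 mod 4 = 1, 606051 mod 4 = 3, so the flip contributes +1; sign now +1
(606051/234173): 606051 mod 234173 = 137705, so (606051/234173) = (137705/234173)
flip (137705/234173) -> (234173/137705): both odd, 137705 mod 4 = 1, 234173 mod 4 = 1, so the flip contributes +1; sign now +1
(234173/137705): 234173 mod 137705 = 96468, so (234173/137705) = (96468/137705)
factor out 2^2: 96468 = 2^2·24117; with 137705 mod 8 = 1, (2/137705) = +1; sign now +1; continue with (24117/137705)
flip (24117/137705) -> (137705/24117): both odd, 24117 mod 4 = 1, 137705 mod 4 = 1, so the flip contributes +1; sign now +1
(137705/24117): 137705 mod 24117 = 17120, so (137705/24117) = (17120/24117)
factor out 2^5: 17120 = 2^5·535; with 24117 mod 8 = 5, (2/24117) = -1; sign now -1; continue with (535/24117)
flip (535/24117) -> (24117/535): both odd, 535 mod 4 = 3, 24117 mod 4 = 1, so the flip contributes +1; sign now -1
(24117/535): 24117 mod 535 = 42, so (24117/535) = (42/535)
factor out 2^1: 42 = 2^1·21; with 535 mod 8 = 7, (2/535) = +1; sign now -1; continue with (21/535)
flip (21/535) -> (535/21): both odd, 21 mod 4 = 1, 535 mod 4 = 3, so the flip contributes +1; sign now -1
(535/21): 535 mod 21 = 10, so (535/21) = (10/21)
factor out 2^1: 10 = 2^1·5; with 21 mod 8 = 5, (2/21) = -1; sign now +1; continue with (5/21)
flip (5/21) -> (21/5): both odd, 5 mod 4 = 1, 21 mod 4 = 1, so the flip contributes +1; sign now +1
(21/5): 21 mod 5 = 1, so (21/5) = (1/5)
reached (1/5) = 1, so the symbol is +1

1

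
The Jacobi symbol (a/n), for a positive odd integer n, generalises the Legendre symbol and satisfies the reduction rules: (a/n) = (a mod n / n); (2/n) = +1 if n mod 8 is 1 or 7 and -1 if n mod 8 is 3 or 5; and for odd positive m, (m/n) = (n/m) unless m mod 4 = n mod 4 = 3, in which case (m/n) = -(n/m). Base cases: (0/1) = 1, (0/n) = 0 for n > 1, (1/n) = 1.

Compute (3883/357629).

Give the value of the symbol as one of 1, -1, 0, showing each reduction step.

1

flip (3883/357629) -> (357629/3883): both odd, 3883 mod 4 = 3, 357629 mod 4 = 1, so the flip contributes +1; sign now +1
(357629/3883): 357629 mod 3883 = 393, so (357629/3883) = (393/3883)
flip (393/3883) -> (3883/393): both odd, 393 mod 4 = 1, 3883 mod 4 = 3, so the flip contributes +1; sign now +1
(3883/393): 3883 mod 393 = 346, so (3883/393) = (346/393)
factor out 2^1: 346 = 2^1·173; with 393 mod 8 = 1, (2/393) = +1; sign now +1; continue with (173/393)
flip (173/393) -> (393/173): both odd, 173 mod 4 = 1, 393 mod 4 = 1, so the flip contributes +1; sign now +1
(393/173): 393 mod 173 = 47, so (393/173) = (47/173)
flip (47/173) -> (173/47): both odd, 47 mod 4 = 3, 173 mod 4 = 1, so the flip contributes +1; sign now +1
(173/47): 173 mod 47 = 32, so (173/47) = (32/47)
factor out 2^5: 32 = 2^5·1; with 47 mod 8 = 7, (2/47) = +1; sign now +1; continue with (1/47)
reached (1/47) = 1, so the symbol is +1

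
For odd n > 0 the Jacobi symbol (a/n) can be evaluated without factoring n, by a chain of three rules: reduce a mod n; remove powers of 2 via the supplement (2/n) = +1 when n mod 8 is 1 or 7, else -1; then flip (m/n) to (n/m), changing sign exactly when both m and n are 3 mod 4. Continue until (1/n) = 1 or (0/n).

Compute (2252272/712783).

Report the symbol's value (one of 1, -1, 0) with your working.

-1

(2252272/712783) = (113923/712783)   [reduce mod 712783]
reciprocity: (113923/712783) = -1·(712783/113923) since 113923 mod 4 = 3, 712783 mod 4 = 3; sign now -1
(712783/113923) = (29245/113923)   [reduce mod 113923]
reciprocity: (29245/113923) = +1·(113923/29245) since 29245 mod 4 = 1, 113923 mod 4 = 3; sign now -1
(113923/29245) = (26188/29245)   [reduce mod 29245]
26188 = 2^2·6547; (2/29245) = -1 since 29245 mod 8 = 5, so (26188/29245) = (-1)^2·(6547/29245); sign now -1
reciprocity: (6547/29245) = +1·(29245/6547) since 6547 mod 4 = 3, 29245 mod 4 = 1; sign now -1
(29245/6547) = (3057/6547)   [reduce mod 6547]
reciprocity: (3057/6547) = +1·(6547/3057) since 3057 mod 4 = 1, 6547 mod 4 = 3; sign now -1
(6547/3057) = (433/3057)   [reduce mod 3057]
reciprocity: (433/3057) = +1·(3057/433) since 433 mod 4 = 1, 3057 mod 4 = 1; sign now -1
(3057/433) = (26/433)   [reduce mod 433]
26 = 2^1·13; (2/433) = +1 since 433 mod 8 = 1, so (26/433) = (+1)^1·(13/433); sign now -1
reciprocity: (13/433) = +1·(433/13) since 13 mod 4 = 1, 433 mod 4 = 1; sign now -1
(433/13) = (4/13)   [reduce mod 13]
4 = 2^2·1; (2/13) = -1 since 13 mod 8 = 5, so (4/13) = (-1)^2·(1/13); sign now -1
(1/13) = 1; final value = sign = -1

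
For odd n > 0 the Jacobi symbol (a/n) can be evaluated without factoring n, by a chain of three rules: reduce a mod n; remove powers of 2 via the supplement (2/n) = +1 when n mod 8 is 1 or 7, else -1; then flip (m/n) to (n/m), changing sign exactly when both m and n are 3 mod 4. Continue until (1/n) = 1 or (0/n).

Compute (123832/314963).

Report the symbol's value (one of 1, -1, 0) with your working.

1

factor out 2^3: 123832 = 2^3·15479; with 314963 mod 8 = 3, (2/314963) = -1; sign now -1; continue with (15479/314963)
flip (15479/314963) -> (314963/15479): both odd, 15479 mod 4 = 3, 314963 mod 4 = 3, so the flip contributes -1; sign now +1
(314963/15479): 314963 mod 15479 = 5383, so (314963/15479) = (5383/15479)
flip (5383/15479) -> (15479/5383): both odd, 5383 mod 4 = 3, 15479 mod 4 = 3, so the flip contributes -1; sign now -1
(15479/5383): 15479 mod 5383 = 4713, so (15479/5383) = (4713/5383)
flip (4713/5383) -> (5383/4713): both odd, 4713 mod 4 = 1, 5383 mod 4 = 3, so the flip contributes +1; sign now -1
(5383/4713): 5383 mod 4713 = 670, so (5383/4713) = (670/4713)
factor out 2^1: 670 = 2^1·335; with 4713 mod 8 = 1, (2/4713) = +1; sign now -1; continue with (335/4713)
flip (335/4713) -> (4713/335): both odd, 335 mod 4 = 3, 4713 mod 4 = 1, so the flip contributes +1; sign now -1
(4713/335): 4713 mod 335 = 23, so (4713/335) = (23/335)
flip (23/335) -> (335/23): both odd, 23 mod 4 = 3, 335 mod 4 = 3, so the flip contributes -1; sign now +1
(335/23): 335 mod 23 = 13, so (335/23) = (13/23)
flip (13/23) -> (23/13): both odd, 13 mod 4 = 1, 23 mod 4 = 3, so the flip contributes +1; sign now +1
(23/13): 23 mod 13 = 10, so (23/13) = (10/13)
factor out 2^1: 10 = 2^1·5; with 13 mod 8 = 5, (2/13) = -1; sign now -1; continue with (5/13)
flip (5/13) -> (13/5): both odd, 5 mod 4 = 1, 13 mod 4 = 1, so the flip contributes +1; sign now -1
(13/5): 13 mod 5 = 3, so (13/5) = (3/5)
flip (3/5) -> (5/3): both odd, 3 mod 4 = 3, 5 mod 4 = 1, so the flip contributes +1; sign now -1
(5/3): 5 mod 3 = 2, so (5/3) = (2/3)
factor out 2^1: 2 = 2^1·1; with 3 mod 8 = 3, (2/3) = -1; sign now +1; continue with (1/3)
reached (1/3) = 1, so the symbol is +1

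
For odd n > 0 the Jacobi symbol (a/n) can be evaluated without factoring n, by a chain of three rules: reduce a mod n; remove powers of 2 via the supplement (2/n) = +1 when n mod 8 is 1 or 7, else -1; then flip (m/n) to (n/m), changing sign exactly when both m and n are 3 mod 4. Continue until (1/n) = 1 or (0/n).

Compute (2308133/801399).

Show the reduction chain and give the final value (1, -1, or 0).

-1

(2308133/801399) = (705335/801399)   [reduce mod 801399]
reciprocity: (705335/801399) = -1·(801399/705335) since 705335 mod 4 = 3, 801399 mod 4 = 3; sign now -1
(801399/705335) = (96064/705335)   [reduce mod 705335]
96064 = 2^6·1501; (2/705335) = +1 since 705335 mod 8 = 7, so (96064/705335) = (+1)^6·(1501/705335); sign now -1
reciprocity: (1501/705335) = +1·(705335/1501) since 1501 mod 4 = 1, 705335 mod 4 = 3; sign now -1
(705335/1501) = (1366/1501)   [reduce mod 1501]
1366 = 2^1·683; (2/1501) = -1 since 1501 mod 8 = 5, so (1366/1501) = (-1)^1·(683/1501); sign now +1
reciprocity: (683/1501) = +1·(1501/683) since 683 mod 4 = 3, 1501 mod 4 = 1; sign now +1
(1501/683) = (135/683)   [reduce mod 683]
reciprocity: (135/683) = -1·(683/135) since 135 mod 4 = 3, 683 mod 4 = 3; sign now -1
(683/135) = (8/135)   [reduce mod 135]
8 = 2^3·1; (2/135) = +1 since 135 mod 8 = 7, so (8/135) = (+1)^3·(1/135); sign now -1
(1/135) = 1; final value = sign = -1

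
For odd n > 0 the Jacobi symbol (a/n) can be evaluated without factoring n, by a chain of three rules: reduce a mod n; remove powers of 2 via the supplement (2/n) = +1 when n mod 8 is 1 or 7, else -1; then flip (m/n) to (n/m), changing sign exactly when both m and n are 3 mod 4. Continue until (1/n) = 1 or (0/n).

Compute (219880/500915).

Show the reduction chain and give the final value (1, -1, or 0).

0

factor out 2^3: 219880 = 2^3·27485; with 500915 mod 8 = 3, (2/500915) = -1; sign now -1; continue with (27485/500915)
flip (27485/500915) -> (500915/27485): both odd, 27485 mod 4 = 1, 500915 mod 4 = 3, so the flip contributes +1; sign now -1
(500915/27485): 500915 mod 27485 = 6185, so (500915/27485) = (6185/27485)
flip (6185/27485) -> (27485/6185): both odd, 6185 mod 4 = 1, 27485 mod 4 = 1, so the flip contributes +1; sign now -1
(27485/6185): 27485 mod 6185 = 2745, so (27485/6185) = (2745/6185)
flip (2745/6185) -> (6185/2745): both odd, 2745 mod 4 = 1, 6185 mod 4 = 1, so the flip contributes +1; sign now -1
(6185/2745): 6185 mod 2745 = 695, so (6185/2745) = (695/2745)
flip (695/2745) -> (2745/695): both odd, 695 mod 4 = 3, 2745 mod 4 = 1, so the flip contributes +1; sign now -1
(2745/695): 2745 mod 695 = 660, so (2745/695) = (660/695)
factor out 2^2: 660 = 2^2·165; with 695 mod 8 = 7, (2/695) = +1; sign now -1; continue with (165/695)
flip (165/695) -> (695/165): both odd, 165 mod 4 = 1, 695 mod 4 = 3, so the flip contributes +1; sign now -1
(695/165): 695 mod 165 = 35, so (695/165) = (35/165)
flip (35/165) -> (165/35): both odd, 35 mod 4 = 3, 165 mod 4 = 1, so the flip contributes +1; sign now -1
(165/35): 165 mod 35 = 25, so (165/35) = (25/35)
flip (25/35) -> (35/25): both odd, 25 mod 4 = 1, 35 mod 4 = 3, so the flip contributes +1; sign now -1
(35/25): 35 mod 25 = 10, so (35/25) = (10/25)
factor out 2^1: 10 = 2^1·5; with 25 mod 8 = 1, (2/25) = +1; sign now -1; continue with (5/25)
flip (5/25) -> (25/5): both odd, 5 mod 4 = 1, 25 mod 4 = 1, so the flip contributes +1; sign now -1
(25/5): 25 mod 5 = 0, so (25/5) = (0/5)
reached (0/5); gcd(a, n) > 1, so (0/5) = 0 and the symbol is 0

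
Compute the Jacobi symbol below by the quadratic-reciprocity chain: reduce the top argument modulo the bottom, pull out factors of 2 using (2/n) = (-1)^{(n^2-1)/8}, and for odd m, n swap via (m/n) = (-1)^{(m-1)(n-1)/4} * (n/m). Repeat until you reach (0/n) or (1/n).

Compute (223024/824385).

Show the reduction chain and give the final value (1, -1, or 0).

223024 = 2^4·13939; (2/824385) = +1 since 824385 mod 8 = 1, so (223024/824385) = (+1)^4·(13939/824385); sign now +1
reciprocity: (13939/824385) = +1·(824385/13939) since 13939 mod 4 = 3, 824385 mod 4 = 1; sign now +1
(824385/13939) = (1984/13939)   [reduce mod 13939]
1984 = 2^6·31; (2/13939) = -1 since 13939 mod 8 = 3, so (1984/13939) = (-1)^6·(31/13939); sign now +1
reciprocity: (31/13939) = -1·(13939/31) since 31 mod 4 = 3, 13939 mod 4 = 3; sign now -1
(13939/31) = (20/31)   [reduce mod 31]
20 = 2^2·5; (2/31) = +1 since 31 mod 8 = 7, so (20/31) = (+1)^2·(5/31); sign now -1
reciprocity: (5/31) = +1·(31/5) since 5 mod 4 = 1, 31 mod 4 = 3; sign now -1
(31/5) = (1/5)   [reduce mod 5]
(1/5) = 1; final value = sign = -1

-1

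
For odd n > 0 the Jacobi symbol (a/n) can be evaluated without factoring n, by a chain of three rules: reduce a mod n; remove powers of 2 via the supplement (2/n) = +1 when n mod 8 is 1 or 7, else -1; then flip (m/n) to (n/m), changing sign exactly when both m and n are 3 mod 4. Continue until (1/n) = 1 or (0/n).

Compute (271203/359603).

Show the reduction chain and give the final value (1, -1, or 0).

-1

flip (271203/359603) -> (359603/271203): both odd, 271203 mod 4 = 3, 359603 mod 4 = 3, so the flip contributes -1; sign now -1
(359603/271203): 359603 mod 271203 = 88400, so (359603/271203) = (88400/271203)
factor out 2^4: 88400 = 2^4·5525; with 271203 mod 8 = 3, (2/271203) = -1; sign now -1; continue with (5525/271203)
flip (5525/271203) -> (271203/5525): both odd, 5525 mod 4 = 1, 271203 mod 4 = 3, so the flip contributes +1; sign now -1
(271203/5525): 271203 mod 5525 = 478, so (271203/5525) = (478/5525)
factor out 2^1: 478 = 2^1·239; with 5525 mod 8 = 5, (2/5525) = -1; sign now +1; continue with (239/5525)
flip (239/5525) -> (5525/239): both odd, 239 mod 4 = 3, 5525 mod 4 = 1, so the flip contributes +1; sign now +1
(5525/239): 5525 mod 239 = 28, so (5525/239) = (28/239)
factor out 2^2: 28 = 2^2·7; with 239 mod 8 = 7, (2/239) = +1; sign now +1; continue with (7/239)
flip (7/239) -> (239/7): both odd, 7 mod 4 = 3, 239 mod 4 = 3, so the flip contributes -1; sign now -1
(239/7): 239 mod 7 = 1, so (239/7) = (1/7)
reached (1/7) = 1, so the symbol is -1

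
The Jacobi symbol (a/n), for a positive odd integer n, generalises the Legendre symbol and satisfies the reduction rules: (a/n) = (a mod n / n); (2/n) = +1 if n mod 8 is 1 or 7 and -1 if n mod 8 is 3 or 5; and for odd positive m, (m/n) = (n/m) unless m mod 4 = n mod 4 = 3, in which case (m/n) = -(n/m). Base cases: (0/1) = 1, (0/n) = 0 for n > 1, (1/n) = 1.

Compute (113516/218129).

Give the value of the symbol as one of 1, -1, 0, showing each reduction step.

113516 = 2^2·28379; (2/218129) = +1 since 218129 mod 8 = 1, so (113516/218129) = (+1)^2·(28379/218129); sign now +1
reciprocity: (28379/218129) = +1·(218129/28379) since 28379 mod 4 = 3, 218129 mod 4 = 1; sign now +1
(218129/28379) = (19476/28379)   [reduce mod 28379]
19476 = 2^2·4869; (2/28379) = -1 since 28379 mod 8 = 3, so (19476/28379) = (-1)^2·(4869/28379); sign now +1
reciprocity: (4869/28379) = +1·(28379/4869) since 4869 mod 4 = 1, 28379 mod 4 = 3; sign now +1
(28379/4869) = (4034/4869)   [reduce mod 4869]
4034 = 2^1·2017; (2/4869) = -1 since 4869 mod 8 = 5, so (4034/4869) = (-1)^1·(2017/4869); sign now -1
reciprocity: (2017/4869) = +1·(4869/2017) since 2017 mod 4 = 1, 4869 mod 4 = 1; sign now -1
(4869/2017) = (835/2017)   [reduce mod 2017]
reciprocity: (835/2017) = +1·(2017/835) since 835 mod 4 = 3, 2017 mod 4 = 1; sign now -1
(2017/835) = (347/835)   [reduce mod 835]
reciprocity: (347/835) = -1·(835/347) since 347 mod 4 = 3, 835 mod 4 = 3; sign now +1
(835/347) = (141/347)   [reduce mod 347]
reciprocity: (141/347) = +1·(347/141) since 141 mod 4 = 1, 347 mod 4 = 3; sign now +1
(347/141) = (65/141)   [reduce mod 141]
reciprocity: (65/141) = +1·(141/65) since 65 mod 4 = 1, 141 mod 4 = 1; sign now +1
(141/65) = (11/65)   [reduce mod 65]
reciprocity: (11/65) = +1·(65/11) since 11 mod 4 = 3, 65 mod 4 = 1; sign now +1
(65/11) = (10/11)   [reduce mod 11]
10 = 2^1·5; (2/11) = -1 since 11 mod 8 = 3, so (10/11) = (-1)^1·(5/11); sign now -1
reciprocity: (5/11) = +1·(11/5) since 5 mod 4 = 1, 11 mod 4 = 3; sign now -1
(11/5) = (1/5)   [reduce mod 5]
(1/5) = 1; final value = sign = -1

-1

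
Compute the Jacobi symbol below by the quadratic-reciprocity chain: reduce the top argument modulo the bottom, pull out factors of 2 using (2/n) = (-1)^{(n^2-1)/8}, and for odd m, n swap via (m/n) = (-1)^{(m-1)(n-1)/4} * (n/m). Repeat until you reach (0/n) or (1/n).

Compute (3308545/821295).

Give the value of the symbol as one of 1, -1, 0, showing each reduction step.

(3308545/821295): 3308545 mod 821295 = 23365, so (3308545/821295) = (23365/821295)
flip (23365/821295) -> (821295/23365): both odd, 23365 mod 4 = 1, 821295 mod 4 = 3, so the flip contributes +1; sign now +1
(821295/23365): 821295 mod 23365 = 3520, so (821295/23365) = (3520/23365)
factor out 2^6: 3520 = 2^6·55; with 23365 mod 8 = 5, (2/23365) = -1; sign now +1; continue with (55/23365)
flip (55/23365) -> (23365/55): both odd, 55 mod 4 = 3, 23365 mod 4 = 1, so the flip contributes +1; sign now +1
(23365/55): 23365 mod 55 = 45, so (23365/55) = (45/55)
flip (45/55) -> (55/45): both odd, 45 mod 4 = 1, 55 mod 4 = 3, so the flip contributes +1; sign now +1
(55/45): 55 mod 45 = 10, so (55/45) = (10/45)
factor out 2^1: 10 = 2^1·5; with 45 mod 8 = 5, (2/45) = -1; sign now -1; continue with (5/45)
flip (5/45) -> (45/5): both odd, 5 mod 4 = 1, 45 mod 4 = 1, so the flip contributes +1; sign now -1
(45/5): 45 mod 5 = 0, so (45/5) = (0/5)
reached (0/5); gcd(a, n) > 1, so (0/5) = 0 and the symbol is 0

0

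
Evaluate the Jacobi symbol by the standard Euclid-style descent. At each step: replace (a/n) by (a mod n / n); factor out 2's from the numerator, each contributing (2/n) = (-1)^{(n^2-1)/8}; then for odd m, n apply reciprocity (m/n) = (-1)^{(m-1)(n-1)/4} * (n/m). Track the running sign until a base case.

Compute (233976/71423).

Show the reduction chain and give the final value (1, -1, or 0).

1

(233976/71423): 233976 mod 71423 = 19707, so (233976/71423) = (19707/71423)
flip (19707/71423) -> (71423/19707): both odd, 19707 mod 4 = 3, 71423 mod 4 = 3, so the flip contributes -1; sign now -1
(71423/19707): 71423 mod 19707 = 12302, so (71423/19707) = (12302/19707)
factor out 2^1: 12302 = 2^1·6151; with 19707 mod 8 = 3, (2/19707) = -1; sign now +1; continue with (6151/19707)
flip (6151/19707) -> (19707/6151): both odd, 6151 mod 4 = 3, 19707 mod 4 = 3, so the flip contributes -1; sign now -1
(19707/6151): 19707 mod 6151 = 1254, so (19707/6151) = (1254/6151)
factor out 2^1: 1254 = 2^1·627; with 6151 mod 8 = 7, (2/6151) = +1; sign now -1; continue with (627/6151)
flip (627/6151) -> (6151/627): both odd, 627 mod 4 = 3, 6151 mod 4 = 3, so the flip contributes -1; sign now +1
(6151/627): 6151 mod 627 = 508, so (6151/627) = (508/627)
factor out 2^2: 508 = 2^2·127; with 627 mod 8 = 3, (2/627) = -1; sign now +1; continue with (127/627)
flip (127/627) -> (627/127): both odd, 127 mod 4 = 3, 627 mod 4 = 3, so the flip contributes -1; sign now -1
(627/127): 627 mod 127 = 119, so (627/127) = (119/127)
flip (119/127) -> (127/119): both odd, 119 mod 4 = 3, 127 mod 4 = 3, so the flip contributes -1; sign now +1
(127/119): 127 mod 119 = 8, so (127/119) = (8/119)
factor out 2^3: 8 = 2^3·1; with 119 mod 8 = 7, (2/119) = +1; sign now +1; continue with (1/119)
reached (1/119) = 1, so the symbol is +1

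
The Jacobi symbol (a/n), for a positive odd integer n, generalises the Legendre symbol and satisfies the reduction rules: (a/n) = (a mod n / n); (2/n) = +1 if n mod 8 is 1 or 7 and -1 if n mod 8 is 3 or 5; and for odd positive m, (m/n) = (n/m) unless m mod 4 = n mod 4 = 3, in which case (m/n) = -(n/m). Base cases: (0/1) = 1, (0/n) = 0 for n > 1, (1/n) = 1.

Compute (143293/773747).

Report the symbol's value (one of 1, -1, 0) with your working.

1

flip (143293/773747) -> (773747/143293): both odd, 143293 mod 4 = 1, 773747 mod 4 = 3, so the flip contributes +1; sign now +1
(773747/143293): 773747 mod 143293 = 57282, so (773747/143293) = (57282/143293)
factor out 2^1: 57282 = 2^1·28641; with 143293 mod 8 = 5, (2/143293) = -1; sign now -1; continue with (28641/143293)
flip (28641/143293) -> (143293/28641): both odd, 28641 mod 4 = 1, 143293 mod 4 = 1, so the flip contributes +1; sign now -1
(143293/28641): 143293 mod 28641 = 88, so (143293/28641) = (88/28641)
factor out 2^3: 88 = 2^3·11; with 28641 mod 8 = 1, (2/28641) = +1; sign now -1; continue with (11/28641)
flip (11/28641) -> (28641/11): both odd, 11 mod 4 = 3, 28641 mod 4 = 1, so the flip contributes +1; sign now -1
(28641/11): 28641 mod 11 = 8, so (28641/11) = (8/11)
factor out 2^3: 8 = 2^3·1; with 11 mod 8 = 3, (2/11) = -1; sign now +1; continue with (1/11)
reached (1/11) = 1, so the symbol is +1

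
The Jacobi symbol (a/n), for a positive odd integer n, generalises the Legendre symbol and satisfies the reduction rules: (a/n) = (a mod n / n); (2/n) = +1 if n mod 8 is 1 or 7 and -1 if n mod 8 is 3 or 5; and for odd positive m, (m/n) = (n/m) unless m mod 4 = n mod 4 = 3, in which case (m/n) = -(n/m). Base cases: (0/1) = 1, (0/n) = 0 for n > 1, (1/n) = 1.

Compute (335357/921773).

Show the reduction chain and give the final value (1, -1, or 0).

flip (335357/921773) -> (921773/335357): both odd, 335357 mod 4 = 1, 921773 mod 4 = 1, so the flip contributes +1; sign now +1
(921773/335357): 921773 mod 335357 = 251059, so (921773/335357) = (251059/335357)
flip (251059/335357) -> (335357/251059): both odd, 251059 mod 4 = 3, 335357 mod 4 = 1, so the flip contributes +1; sign now +1
(335357/251059): 335357 mod 251059 = 84298, so (335357/251059) = (84298/251059)
factor out 2^1: 84298 = 2^1·42149; with 251059 mod 8 = 3, (2/251059) = -1; sign now -1; continue with (42149/251059)
flip (42149/251059) -> (251059/42149): both odd, 42149 mod 4 = 1, 251059 mod 4 = 3, so the flip contributes +1; sign now -1
(251059/42149): 251059 mod 42149 = 40314, so (251059/42149) = (40314/42149)
factor out 2^1: 40314 = 2^1·20157; with 42149 mod 8 = 5, (2/42149) = -1; sign now +1; continue with (20157/42149)
flip (20157/42149) -> (42149/20157): both odd, 20157 mod 4 = 1, 42149 mod 4 = 1, so the flip contributes +1; sign now +1
(42149/20157): 42149 mod 20157 = 1835, so (42149/20157) = (1835/20157)
flip (1835/20157) -> (20157/1835): both odd, 1835 mod 4 = 3, 20157 mod 4 = 1, so the flip contributes +1; sign now +1
(20157/1835): 20157 mod 1835 = 1807, so (20157/1835) = (1807/1835)
flip (1807/1835) -> (1835/1807): both odd, 1807 mod 4 = 3, 1835 mod 4 = 3, so the flip contributes -1; sign now -1
(1835/1807): 1835 mod 1807 = 28, so (1835/1807) = (28/1807)
factor out 2^2: 28 = 2^2·7; with 1807 mod 8 = 7, (2/1807) = +1; sign now -1; continue with (7/1807)
flip (7/1807) -> (1807/7): both odd, 7 mod 4 = 3, 1807 mod 4 = 3, so the flip contributes -1; sign now +1
(1807/7): 1807 mod 7 = 1, so (1807/7) = (1/7)
reached (1/7) = 1, so the symbol is +1

1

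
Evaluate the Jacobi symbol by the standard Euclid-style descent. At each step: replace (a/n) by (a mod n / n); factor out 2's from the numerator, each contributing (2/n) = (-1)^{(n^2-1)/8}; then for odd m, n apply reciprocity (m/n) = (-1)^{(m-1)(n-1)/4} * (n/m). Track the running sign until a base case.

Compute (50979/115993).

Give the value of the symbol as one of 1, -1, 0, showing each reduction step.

flip (50979/115993) -> (115993/50979): both odd, 50979 mod 4 = 3, 115993 mod 4 = 1, so the flip contributes +1; sign now +1
(115993/50979): 115993 mod 50979 = 14035, so (115993/50979) = (14035/50979)
flip (14035/50979) -> (50979/14035): both odd, 14035 mod 4 = 3, 50979 mod 4 = 3, so the flip contributes -1; sign now -1
(50979/14035): 50979 mod 14035 = 8874, so (50979/14035) = (8874/14035)
factor out 2^1: 8874 = 2^1·4437; with 14035 mod 8 = 3, (2/14035) = -1; sign now +1; continue with (4437/14035)
flip (4437/14035) -> (14035/4437): both odd, 4437 mod 4 = 1, 14035 mod 4 = 3, so the flip contributes +1; sign now +1
(14035/4437): 14035 mod 4437 = 724, so (14035/4437) = (724/4437)
factor out 2^2: 724 = 2^2·181; with 4437 mod 8 = 5, (2/4437) = -1; sign now +1; continue with (181/4437)
flip (181/4437) -> (4437/181): both odd, 181 mod 4 = 1, 4437 mod 4 = 1, so the flip contributes +1; sign now +1
(4437/181): 4437 mod 181 = 93, so (4437/181) = (93/181)
flip (93/181) -> (181/93): both odd, 93 mod 4 = 1, 181 mod 4 = 1, so the flip contributes +1; sign now +1
(181/93): 181 mod 93 = 88, so (181/93) = (88/93)
factor out 2^3: 88 = 2^3·11; with 93 mod 8 = 5, (2/93) = -1; sign now -1; continue with (11/93)
flip (11/93) -> (93/11): both odd, 11 mod 4 = 3, 93 mod 4 = 1, so the flip contributes +1; sign now -1
(93/11): 93 mod 11 = 5, so (93/11) = (5/11)
flip (5/11) -> (11/5): both odd, 5 mod 4 = 1, 11 mod 4 = 3, so the flip contributes +1; sign now -1
(11/5): 11 mod 5 = 1, so (11/5) = (1/5)
reached (1/5) = 1, so the symbol is -1

-1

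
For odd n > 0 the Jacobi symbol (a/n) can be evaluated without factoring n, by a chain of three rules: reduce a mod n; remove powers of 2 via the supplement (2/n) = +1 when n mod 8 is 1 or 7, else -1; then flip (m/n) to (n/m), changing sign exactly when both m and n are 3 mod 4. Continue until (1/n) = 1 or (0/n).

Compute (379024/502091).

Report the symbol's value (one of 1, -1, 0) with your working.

1

factor out 2^4: 379024 = 2^4·23689; with 502091 mod 8 = 3, (2/502091) = -1; sign now +1; continue with (23689/502091)
flip (23689/502091) -> (502091/23689): both odd, 23689 mod 4 = 1, 502091 mod 4 = 3, so the flip contributes +1; sign now +1
(502091/23689): 502091 mod 23689 = 4622, so (502091/23689) = (4622/23689)
factor out 2^1: 4622 = 2^1·2311; with 23689 mod 8 = 1, (2/23689) = +1; sign now +1; continue with (2311/23689)
flip (2311/23689) -> (23689/2311): both odd, 2311 mod 4 = 3, 23689 mod 4 = 1, so the flip contributes +1; sign now +1
(23689/2311): 23689 mod 2311 = 579, so (23689/2311) = (579/2311)
flip (579/2311) -> (2311/579): both odd, 579 mod 4 = 3, 2311 mod 4 = 3, so the flip contributes -1; sign now -1
(2311/579): 2311 mod 579 = 574, so (2311/579) = (574/579)
factor out 2^1: 574 = 2^1·287; with 579 mod 8 = 3, (2/579) = -1; sign now +1; continue with (287/579)
flip (287/579) -> (579/287): both odd, 287 mod 4 = 3, 579 mod 4 = 3, so the flip contributes -1; sign now -1
(579/287): 579 mod 287 = 5, so (579/287) = (5/287)
flip (5/287) -> (287/5): both odd, 5 mod 4 = 1, 287 mod 4 = 3, so the flip contributes +1; sign now -1
(287/5): 287 mod 5 = 2, so (287/5) = (2/5)
factor out 2^1: 2 = 2^1·1; with 5 mod 8 = 5, (2/5) = -1; sign now +1; continue with (1/5)
reached (1/5) = 1, so the symbol is +1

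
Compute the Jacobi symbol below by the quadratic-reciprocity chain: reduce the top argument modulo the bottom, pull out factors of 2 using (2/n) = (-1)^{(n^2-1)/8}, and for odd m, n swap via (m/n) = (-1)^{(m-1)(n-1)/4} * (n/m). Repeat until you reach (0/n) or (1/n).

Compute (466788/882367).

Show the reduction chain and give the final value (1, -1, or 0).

factor out 2^2: 466788 = 2^2·116697; with 882367 mod 8 = 7, (2/882367) = +1; sign now +1; continue with (116697/882367)
flip (116697/882367) -> (882367/116697): both odd, 116697 mod 4 = 1, 882367 mod 4 = 3, so the flip contributes +1; sign now +1
(882367/116697): 882367 mod 116697 = 65488, so (882367/116697) = (65488/116697)
factor out 2^4: 65488 = 2^4·4093; with 116697 mod 8 = 1, (2/116697) = +1; sign now +1; continue with (4093/116697)
flip (4093/116697) -> (116697/4093): both odd, 4093 mod 4 = 1, 116697 mod 4 = 1, so the flip contributes +1; sign now +1
(116697/4093): 116697 mod 4093 = 2093, so (116697/4093) = (2093/4093)
flip (2093/4093) -> (4093/2093): both odd, 2093 mod 4 = 1, 4093 mod 4 = 1, so the flip contributes +1; sign now +1
(4093/2093): 4093 mod 2093 = 2000, so (4093/2093) = (2000/2093)
factor out 2^4: 2000 = 2^4·125; with 2093 mod 8 = 5, (2/2093) = -1; sign now +1; continue with (125/2093)
flip (125/2093) -> (2093/125): both odd, 125 mod 4 = 1, 2093 mod 4 = 1, so the flip contributes +1; sign now +1
(2093/125): 2093 mod 125 = 93, so (2093/125) = (93/125)
flip (93/125) -> (125/93): both odd, 93 mod 4 = 1, 125 mod 4 = 1, so the flip contributes +1; sign now +1
(125/93): 125 mod 93 = 32, so (125/93) = (32/93)
factor out 2^5: 32 = 2^5·1; with 93 mod 8 = 5, (2/93) = -1; sign now -1; continue with (1/93)
reached (1/93) = 1, so the symbol is -1

-1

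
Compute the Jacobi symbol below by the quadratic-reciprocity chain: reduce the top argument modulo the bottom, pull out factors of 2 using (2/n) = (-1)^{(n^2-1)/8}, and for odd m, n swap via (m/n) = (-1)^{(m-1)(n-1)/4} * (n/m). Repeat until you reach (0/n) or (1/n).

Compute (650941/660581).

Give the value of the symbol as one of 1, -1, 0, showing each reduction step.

reciprocity: (650941/660581) = +1·(660581/650941) since 650941 mod 4 = 1, 660581 mod 4 = 1; sign now +1
(660581/650941) = (9640/650941)   [reduce mod 650941]
9640 = 2^3·1205; (2/650941) = -1 since 650941 mod 8 = 5, so (9640/650941) = (-1)^3·(1205/650941); sign now -1
reciprocity: (1205/650941) = +1·(650941/1205) since 1205 mod 4 = 1, 650941 mod 4 = 1; sign now -1
(650941/1205) = (241/1205)   [reduce mod 1205]
reciprocity: (241/1205) = +1·(1205/241) since 241 mod 4 = 1, 1205 mod 4 = 1; sign now -1
(1205/241) = (0/241)   [reduce mod 241]
(0/241) = 0   [gcd(a, n) > 1]; final value = 0

0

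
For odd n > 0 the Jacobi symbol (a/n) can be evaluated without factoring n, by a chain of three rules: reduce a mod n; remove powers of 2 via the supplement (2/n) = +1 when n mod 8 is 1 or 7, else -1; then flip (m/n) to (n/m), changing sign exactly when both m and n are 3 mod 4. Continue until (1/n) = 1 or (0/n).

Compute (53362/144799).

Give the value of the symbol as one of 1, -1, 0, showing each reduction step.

-1

53362 = 2^1·26681; (2/144799) = +1 since 144799 mod 8 = 7, so (53362/144799) = (+1)^1·(26681/144799); sign now +1
reciprocity: (26681/144799) = +1·(144799/26681) since 26681 mod 4 = 1, 144799 mod 4 = 3; sign now +1
(144799/26681) = (11394/26681)   [reduce mod 26681]
11394 = 2^1·5697; (2/26681) = +1 since 26681 mod 8 = 1, so (11394/26681) = (+1)^1·(5697/26681); sign now +1
reciprocity: (5697/26681) = +1·(26681/5697) since 5697 mod 4 = 1, 26681 mod 4 = 1; sign now +1
(26681/5697) = (3893/5697)   [reduce mod 5697]
reciprocity: (3893/5697) = +1·(5697/3893) since 3893 mod 4 = 1, 5697 mod 4 = 1; sign now +1
(5697/3893) = (1804/3893)   [reduce mod 3893]
1804 = 2^2·451; (2/3893) = -1 since 3893 mod 8 = 5, so (1804/3893) = (-1)^2·(451/3893); sign now +1
reciprocity: (451/3893) = +1·(3893/451) since 451 mod 4 = 3, 3893 mod 4 = 1; sign now +1
(3893/451) = (285/451)   [reduce mod 451]
reciprocity: (285/451) = +1·(451/285) since 285 mod 4 = 1, 451 mod 4 = 3; sign now +1
(451/285) = (166/285)   [reduce mod 285]
166 = 2^1·83; (2/285) = -1 since 285 mod 8 = 5, so (166/285) = (-1)^1·(83/285); sign now -1
reciprocity: (83/285) = +1·(285/83) since 83 mod 4 = 3, 285 mod 4 = 1; sign now -1
(285/83) = (36/83)   [reduce mod 83]
36 = 2^2·9; (2/83) = -1 since 83 mod 8 = 3, so (36/83) = (-1)^2·(9/83); sign now -1
reciprocity: (9/83) = +1·(83/9) since 9 mod 4 = 1, 83 mod 4 = 3; sign now -1
(83/9) = (2/9)   [reduce mod 9]
2 = 2^1·1; (2/9) = +1 since 9 mod 8 = 1, so (2/9) = (+1)^1·(1/9); sign now -1
(1/9) = 1; final value = sign = -1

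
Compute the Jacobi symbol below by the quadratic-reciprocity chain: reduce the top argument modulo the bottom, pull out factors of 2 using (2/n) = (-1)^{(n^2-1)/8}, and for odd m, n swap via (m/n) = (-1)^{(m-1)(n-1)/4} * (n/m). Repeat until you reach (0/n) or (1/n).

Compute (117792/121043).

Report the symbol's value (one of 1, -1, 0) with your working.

117792 = 2^5·3681; (2/121043) = -1 since 121043 mod 8 = 3, so (117792/121043) = (-1)^5·(3681/121043); sign now -1
reciprocity: (3681/121043) = +1·(121043/3681) since 3681 mod 4 = 1, 121043 mod 4 = 3; sign now -1
(121043/3681) = (3251/3681)   [reduce mod 3681]
reciprocity: (3251/3681) = +1·(3681/3251) since 3251 mod 4 = 3, 3681 mod 4 = 1; sign now -1
(3681/3251) = (430/3251)   [reduce mod 3251]
430 = 2^1·215; (2/3251) = -1 since 3251 mod 8 = 3, so (430/3251) = (-1)^1·(215/3251); sign now +1
reciprocity: (215/3251) = -1·(3251/215) since 215 mod 4 = 3, 3251 mod 4 = 3; sign now -1
(3251/215) = (26/215)   [reduce mod 215]
26 = 2^1·13; (2/215) = +1 since 215 mod 8 = 7, so (26/215) = (+1)^1·(13/215); sign now -1
reciprocity: (13/215) = +1·(215/13) since 13 mod 4 = 1, 215 mod 4 = 3; sign now -1
(215/13) = (7/13)   [reduce mod 13]
reciprocity: (7/13) = +1·(13/7) since 7 mod 4 = 3, 13 mod 4 = 1; sign now -1
(13/7) = (6/7)   [reduce mod 7]
6 = 2^1·3; (2/7) = +1 since 7 mod 8 = 7, so (6/7) = (+1)^1·(3/7); sign now -1
reciprocity: (3/7) = -1·(7/3) since 3 mod 4 = 3, 7 mod 4 = 3; sign now +1
(7/3) = (1/3)   [reduce mod 3]
(1/3) = 1; final value = sign = +1

1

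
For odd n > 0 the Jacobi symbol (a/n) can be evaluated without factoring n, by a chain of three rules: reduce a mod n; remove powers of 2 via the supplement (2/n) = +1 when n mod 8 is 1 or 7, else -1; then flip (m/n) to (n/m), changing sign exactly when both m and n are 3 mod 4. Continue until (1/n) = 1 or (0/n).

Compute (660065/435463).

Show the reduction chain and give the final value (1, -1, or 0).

(660065/435463) = (224602/435463)   [reduce mod 435463]
224602 = 2^1·112301; (2/435463) = +1 since 435463 mod 8 = 7, so (224602/435463) = (+1)^1·(112301/435463); sign now +1
reciprocity: (112301/435463) = +1·(435463/112301) since 112301 mod 4 = 1, 435463 mod 4 = 3; sign now +1
(435463/112301) = (98560/112301)   [reduce mod 112301]
98560 = 2^8·385; (2/112301) = -1 since 112301 mod 8 = 5, so (98560/112301) = (-1)^8·(385/112301); sign now +1
reciprocity: (385/112301) = +1·(112301/385) since 385 mod 4 = 1, 112301 mod 4 = 1; sign now +1
(112301/385) = (266/385)   [reduce mod 385]
266 = 2^1·133; (2/385) = +1 since 385 mod 8 = 1, so (266/385) = (+1)^1·(133/385); sign now +1
reciprocity: (133/385) = +1·(385/133) since 133 mod 4 = 1, 385 mod 4 = 1; sign now +1
(385/133) = (119/133)   [reduce mod 133]
reciprocity: (119/133) = +1·(133/119) since 119 mod 4 = 3, 133 mod 4 = 1; sign now +1
(133/119) = (14/119)   [reduce mod 119]
14 = 2^1·7; (2/119) = +1 since 119 mod 8 = 7, so (14/119) = (+1)^1·(7/119); sign now +1
reciprocity: (7/119) = -1·(119/7) since 7 mod 4 = 3, 119 mod 4 = 3; sign now -1
(119/7) = (0/7)   [reduce mod 7]
(0/7) = 0   [gcd(a, n) > 1]; final value = 0

0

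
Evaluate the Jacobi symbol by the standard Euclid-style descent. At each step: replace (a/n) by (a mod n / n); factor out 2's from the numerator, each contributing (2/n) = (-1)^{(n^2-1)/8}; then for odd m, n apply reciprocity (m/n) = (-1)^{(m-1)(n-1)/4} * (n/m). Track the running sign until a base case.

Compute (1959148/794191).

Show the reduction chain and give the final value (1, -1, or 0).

(1959148/794191): 1959148 mod 794191 = 370766, so (1959148/794191) = (370766/794191)
factor out 2^1: 370766 = 2^1·185383; with 794191 mod 8 = 7, (2/794191) = +1; sign now +1; continue with (185383/794191)
flip (185383/794191) -> (794191/185383): both odd, 185383 mod 4 = 3, 794191 mod 4 = 3, so the flip contributes -1; sign now -1
(794191/185383): 794191 mod 185383 = 52659, so (794191/185383) = (52659/185383)
flip (52659/185383) -> (185383/52659): both odd, 52659 mod 4 = 3, 185383 mod 4 = 3, so the flip contributes -1; sign now +1
(185383/52659): 185383 mod 52659 = 27406, so (185383/52659) = (27406/52659)
factor out 2^1: 27406 = 2^1·13703; with 52659 mod 8 = 3, (2/52659) = -1; sign now -1; continue with (13703/52659)
flip (13703/52659) -> (52659/13703): both odd, 13703 mod 4 = 3, 52659 mod 4 = 3, so the flip contributes -1; sign now +1
(52659/13703): 52659 mod 13703 = 11550, so (52659/13703) = (11550/13703)
factor out 2^1: 11550 = 2^1·5775; with 13703 mod 8 = 7, (2/13703) = +1; sign now +1; continue with (5775/13703)
flip (5775/13703) -> (13703/5775): both odd, 5775 mod 4 = 3, 13703 mod 4 = 3, so the flip contributes -1; sign now -1
(13703/5775): 13703 mod 5775 = 2153, so (13703/5775) = (2153/5775)
flip (2153/5775) -> (5775/2153): both odd, 2153 mod 4 = 1, 5775 mod 4 = 3, so the flip contributes +1; sign now -1
(5775/2153): 5775 mod 2153 = 1469, so (5775/2153) = (1469/2153)
flip (1469/2153) -> (2153/1469): both odd, 1469 mod 4 = 1, 2153 mod 4 = 1, so the flip contributes +1; sign now -1
(2153/1469): 2153 mod 1469 = 684, so (2153/1469) = (684/1469)
factor out 2^2: 684 = 2^2·171; with 1469 mod 8 = 5, (2/1469) = -1; sign now -1; continue with (171/1469)
flip (171/1469) -> (1469/171): both odd, 171 mod 4 = 3, 1469 mod 4 = 1, so the flip contributes +1; sign now -1
(1469/171): 1469 mod 171 = 101, so (1469/171) = (101/171)
flip (101/171) -> (171/101): both odd, 101 mod 4 = 1, 171 mod 4 = 3, so the flip contributes +1; sign now -1
(171/101): 171 mod 101 = 70, so (171/101) = (70/101)
factor out 2^1: 70 = 2^1·35; with 101 mod 8 = 5, (2/101) = -1; sign now +1; continue with (35/101)
flip (35/101) -> (101/35): both odd, 35 mod 4 = 3, 101 mod 4 = 1, so the flip contributes +1; sign now +1
(101/35): 101 mod 35 = 31, so (101/35) = (31/35)
flip (31/35) -> (35/31): both odd, 31 mod 4 = 3, 35 mod 4 = 3, so the flip contributes -1; sign now -1
(35/31): 35 mod 31 = 4, so (35/31) = (4/31)
factor out 2^2: 4 = 2^2·1; with 31 mod 8 = 7, (2/31) = +1; sign now -1; continue with (1/31)
reached (1/31) = 1, so the symbol is -1

-1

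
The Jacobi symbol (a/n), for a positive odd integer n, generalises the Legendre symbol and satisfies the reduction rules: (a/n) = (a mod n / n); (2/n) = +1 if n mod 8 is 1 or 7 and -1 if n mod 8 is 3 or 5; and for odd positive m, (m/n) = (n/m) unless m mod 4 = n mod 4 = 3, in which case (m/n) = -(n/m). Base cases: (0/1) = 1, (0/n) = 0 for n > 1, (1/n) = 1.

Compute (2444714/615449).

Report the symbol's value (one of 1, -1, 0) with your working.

(2444714/615449): 2444714 mod 615449 = 598367, so (2444714/615449) = (598367/615449)
flip (598367/615449) -> (615449/598367): both odd, 598367 mod 4 = 3, 615449 mod 4 = 1, so the flip contributes +1; sign now +1
(615449/598367): 615449 mod 598367 = 17082, so (615449/598367) = (17082/598367)
factor out 2^1: 17082 = 2^1·8541; with 598367 mod 8 = 7, (2/598367) = +1; sign now +1; continue with (8541/598367)
flip (8541/598367) -> (598367/8541): both odd, 8541 mod 4 = 1, 598367 mod 4 = 3, so the flip contributes +1; sign now +1
(598367/8541): 598367 mod 8541 = 497, so (598367/8541) = (497/8541)
flip (497/8541) -> (8541/497): both odd, 497 mod 4 = 1, 8541 mod 4 = 1, so the flip contributes +1; sign now +1
(8541/497): 8541 mod 497 = 92, so (8541/497) = (92/497)
factor out 2^2: 92 = 2^2·23; with 497 mod 8 = 1, (2/497) = +1; sign now +1; continue with (23/497)
flip (23/497) -> (497/23): both odd, 23 mod 4 = 3, 497 mod 4 = 1, so the flip contributes +1; sign now +1
(497/23): 497 mod 23 = 14, so (497/23) = (14/23)
factor out 2^1: 14 = 2^1·7; with 23 mod 8 = 7, (2/23) = +1; sign now +1; continue with (7/23)
flip (7/23) -> (23/7): both odd, 7 mod 4 = 3, 23 mod 4 = 3, so the flip contributes -1; sign now -1
(23/7): 23 mod 7 = 2, so (23/7) = (2/7)
factor out 2^1: 2 = 2^1·1; with 7 mod 8 = 7, (2/7) = +1; sign now -1; continue with (1/7)
reached (1/7) = 1, so the symbol is -1

-1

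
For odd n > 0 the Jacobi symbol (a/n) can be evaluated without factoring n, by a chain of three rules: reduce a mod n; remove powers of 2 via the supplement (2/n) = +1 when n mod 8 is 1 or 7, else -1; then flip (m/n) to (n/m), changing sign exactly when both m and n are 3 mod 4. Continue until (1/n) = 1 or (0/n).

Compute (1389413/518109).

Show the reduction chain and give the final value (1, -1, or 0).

1

(1389413/518109): 1389413 mod 518109 = 353195, so (1389413/518109) = (353195/518109)
flip (353195/518109) -> (518109/353195): both odd, 353195 mod 4 = 3, 518109 mod 4 = 1, so the flip contributes +1; sign now +1
(518109/353195): 518109 mod 353195 = 164914, so (518109/353195) = (164914/353195)
factor out 2^1: 164914 = 2^1·82457; with 353195 mod 8 = 3, (2/353195) = -1; sign now -1; continue with (82457/353195)
flip (82457/353195) -> (353195/82457): both odd, 82457 mod 4 = 1, 353195 mod 4 = 3, so the flip contributes +1; sign now -1
(353195/82457): 353195 mod 82457 = 23367, so (353195/82457) = (23367/82457)
flip (23367/82457) -> (82457/23367): both odd, 23367 mod 4 = 3, 82457 mod 4 = 1, so the flip contributes +1; sign now -1
(82457/23367): 82457 mod 23367 = 12356, so (82457/23367) = (12356/23367)
factor out 2^2: 12356 = 2^2·3089; with 23367 mod 8 = 7, (2/23367) = +1; sign now -1; continue with (3089/23367)
flip (3089/23367) -> (23367/3089): both odd, 3089 mod 4 = 1, 23367 mod 4 = 3, so the flip contributes +1; sign now -1
(23367/3089): 23367 mod 3089 = 1744, so (23367/3089) = (1744/3089)
factor out 2^4: 1744 = 2^4·109; with 3089 mod 8 = 1, (2/3089) = +1; sign now -1; continue with (109/3089)
flip (109/3089) -> (3089/109): both odd, 109 mod 4 = 1, 3089 mod 4 = 1, so the flip contributes +1; sign now -1
(3089/109): 3089 mod 109 = 37, so (3089/109) = (37/109)
flip (37/109) -> (109/37): both odd, 37 mod 4 = 1, 109 mod 4 = 1, so the flip contributes +1; sign now -1
(109/37): 109 mod 37 = 35, so (109/37) = (35/37)
flip (35/37) -> (37/35): both odd, 35 mod 4 = 3, 37 mod 4 = 1, so the flip contributes +1; sign now -1
(37/35): 37 mod 35 = 2, so (37/35) = (2/35)
factor out 2^1: 2 = 2^1·1; with 35 mod 8 = 3, (2/35) = -1; sign now +1; continue with (1/35)
reached (1/35) = 1, so the symbol is +1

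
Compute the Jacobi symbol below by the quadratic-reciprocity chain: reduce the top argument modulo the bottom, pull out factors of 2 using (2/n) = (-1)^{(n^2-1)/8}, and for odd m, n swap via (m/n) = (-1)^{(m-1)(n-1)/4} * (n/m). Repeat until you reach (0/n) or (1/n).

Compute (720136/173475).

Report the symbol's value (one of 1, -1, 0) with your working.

1

(720136/173475) = (26236/173475)   [reduce mod 173475]
26236 = 2^2·6559; (2/173475) = -1 since 173475 mod 8 = 3, so (26236/173475) = (-1)^2·(6559/173475); sign now +1
reciprocity: (6559/173475) = -1·(173475/6559) since 6559 mod 4 = 3, 173475 mod 4 = 3; sign now -1
(173475/6559) = (2941/6559)   [reduce mod 6559]
reciprocity: (2941/6559) = +1·(6559/2941) since 2941 mod 4 = 1, 6559 mod 4 = 3; sign now -1
(6559/2941) = (677/2941)   [reduce mod 2941]
reciprocity: (677/2941) = +1·(2941/677) since 677 mod 4 = 1, 2941 mod 4 = 1; sign now -1
(2941/677) = (233/677)   [reduce mod 677]
reciprocity: (233/677) = +1·(677/233) since 233 mod 4 = 1, 677 mod 4 = 1; sign now -1
(677/233) = (211/233)   [reduce mod 233]
reciprocity: (211/233) = +1·(233/211) since 211 mod 4 = 3, 233 mod 4 = 1; sign now -1
(233/211) = (22/211)   [reduce mod 211]
22 = 2^1·11; (2/211) = -1 since 211 mod 8 = 3, so (22/211) = (-1)^1·(11/211); sign now +1
reciprocity: (11/211) = -1·(211/11) since 11 mod 4 = 3, 211 mod 4 = 3; sign now -1
(211/11) = (2/11)   [reduce mod 11]
2 = 2^1·1; (2/11) = -1 since 11 mod 8 = 3, so (2/11) = (-1)^1·(1/11); sign now +1
(1/11) = 1; final value = sign = +1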